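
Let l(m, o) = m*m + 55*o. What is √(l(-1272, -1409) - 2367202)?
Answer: 3*I*√91857 ≈ 909.24*I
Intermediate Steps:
l(m, o) = m² + 55*o
√(l(-1272, -1409) - 2367202) = √(((-1272)² + 55*(-1409)) - 2367202) = √((1617984 - 77495) - 2367202) = √(1540489 - 2367202) = √(-826713) = 3*I*√91857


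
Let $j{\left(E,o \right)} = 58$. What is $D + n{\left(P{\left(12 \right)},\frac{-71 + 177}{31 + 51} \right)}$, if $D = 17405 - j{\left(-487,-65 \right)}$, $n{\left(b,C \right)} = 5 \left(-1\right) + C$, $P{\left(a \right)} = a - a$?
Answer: $\frac{711075}{41} \approx 17343.0$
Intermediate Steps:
$P{\left(a \right)} = 0$
$n{\left(b,C \right)} = -5 + C$
$D = 17347$ ($D = 17405 - 58 = 17347$)
$D + n{\left(P{\left(12 \right)},\frac{-71 + 177}{31 + 51} \right)} = 17347 - \left(5 - \frac{-71 + 177}{31 + 51}\right) = 17347 - \left(5 - \frac{106}{82}\right) = 17347 + \left(-5 + 106 \cdot \frac{1}{82}\right) = 17347 + \left(-5 + \frac{53}{41}\right) = 17347 - \frac{152}{41} = \frac{711075}{41}$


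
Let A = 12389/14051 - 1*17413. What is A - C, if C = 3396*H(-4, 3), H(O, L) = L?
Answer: -387809262/14051 ≈ -27600.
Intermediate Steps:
A = -244657674/14051 (A = 12389*(1/14051) - 17413 = 12389/14051 - 17413 = -244657674/14051 ≈ -17412.)
C = 10188 (C = 3396*3 = 10188)
A - C = -244657674/14051 - 1*10188 = -244657674/14051 - 10188 = -387809262/14051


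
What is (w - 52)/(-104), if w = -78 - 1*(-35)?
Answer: 95/104 ≈ 0.91346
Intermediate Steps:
w = -43 (w = -78 + 35 = -43)
(w - 52)/(-104) = (-43 - 52)/(-104) = -1/104*(-95) = 95/104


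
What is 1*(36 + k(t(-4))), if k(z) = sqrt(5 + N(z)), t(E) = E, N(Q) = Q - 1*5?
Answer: 36 + 2*I ≈ 36.0 + 2.0*I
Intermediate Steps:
N(Q) = -5 + Q (N(Q) = Q - 5 = -5 + Q)
k(z) = sqrt(z) (k(z) = sqrt(5 + (-5 + z)) = sqrt(z))
1*(36 + k(t(-4))) = 1*(36 + sqrt(-4)) = 1*(36 + 2*I) = 36 + 2*I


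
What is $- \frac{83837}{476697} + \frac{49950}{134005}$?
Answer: $\frac{193483661}{982765869} \approx 0.19688$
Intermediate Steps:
$- \frac{83837}{476697} + \frac{49950}{134005} = \left(-83837\right) \frac{1}{476697} + 49950 \cdot \frac{1}{134005} = - \frac{6449}{36669} + \frac{9990}{26801} = \frac{193483661}{982765869}$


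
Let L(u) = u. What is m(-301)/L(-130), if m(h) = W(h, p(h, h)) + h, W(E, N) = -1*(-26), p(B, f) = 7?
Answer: 55/26 ≈ 2.1154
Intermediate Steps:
W(E, N) = 26
m(h) = 26 + h
m(-301)/L(-130) = (26 - 301)/(-130) = -275*(-1/130) = 55/26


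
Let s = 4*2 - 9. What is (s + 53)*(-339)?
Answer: -17628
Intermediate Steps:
s = -1 (s = 8 - 9 = -1)
(s + 53)*(-339) = (-1 + 53)*(-339) = 52*(-339) = -17628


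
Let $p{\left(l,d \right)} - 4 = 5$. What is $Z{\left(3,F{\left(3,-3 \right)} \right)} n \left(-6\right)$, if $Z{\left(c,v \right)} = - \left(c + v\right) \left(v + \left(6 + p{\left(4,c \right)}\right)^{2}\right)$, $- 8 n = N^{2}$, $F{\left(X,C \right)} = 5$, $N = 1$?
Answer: $-1380$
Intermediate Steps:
$p{\left(l,d \right)} = 9$ ($p{\left(l,d \right)} = 4 + 5 = 9$)
$n = - \frac{1}{8}$ ($n = - \frac{1^{2}}{8} = \left(- \frac{1}{8}\right) 1 = - \frac{1}{8} \approx -0.125$)
$Z{\left(c,v \right)} = - \left(225 + v\right) \left(c + v\right)$ ($Z{\left(c,v \right)} = - \left(c + v\right) \left(v + \left(6 + 9\right)^{2}\right) = - \left(c + v\right) \left(v + 15^{2}\right) = - \left(c + v\right) \left(v + 225\right) = - \left(c + v\right) \left(225 + v\right) = - \left(225 + v\right) \left(c + v\right)$)
$Z{\left(3,F{\left(3,-3 \right)} \right)} n \left(-6\right) = \left(- 5^{2} - 675 - 1125 - 3 \cdot 5\right) \left(- \frac{1}{8}\right) \left(-6\right) = \left(\left(-1\right) 25 - 675 - 1125 - 15\right) \left(- \frac{1}{8}\right) \left(-6\right) = \left(-25 - 675 - 1125 - 15\right) \left(- \frac{1}{8}\right) \left(-6\right) = \left(-1840\right) \left(- \frac{1}{8}\right) \left(-6\right) = 230 \left(-6\right) = -1380$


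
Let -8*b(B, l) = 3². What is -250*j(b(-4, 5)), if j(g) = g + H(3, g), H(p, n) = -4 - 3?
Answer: 8125/4 ≈ 2031.3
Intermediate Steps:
b(B, l) = -9/8 (b(B, l) = -⅛*3² = -⅛*9 = -9/8)
H(p, n) = -7
j(g) = -7 + g (j(g) = g - 7 = -7 + g)
-250*j(b(-4, 5)) = -250*(-7 - 9/8) = -250*(-65/8) = 8125/4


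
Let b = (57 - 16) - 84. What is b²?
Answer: 1849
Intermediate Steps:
b = -43 (b = 41 - 84 = -43)
b² = (-43)² = 1849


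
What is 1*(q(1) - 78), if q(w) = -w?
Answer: -79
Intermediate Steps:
1*(q(1) - 78) = 1*(-1*1 - 78) = 1*(-1 - 78) = 1*(-79) = -79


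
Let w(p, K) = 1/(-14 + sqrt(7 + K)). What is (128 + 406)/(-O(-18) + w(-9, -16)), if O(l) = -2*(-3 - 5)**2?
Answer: 1556076/372793 + 178*I/372793 ≈ 4.1741 + 0.00047748*I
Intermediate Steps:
O(l) = -128 (O(l) = -2*(-8)**2 = -2*64 = -128)
(128 + 406)/(-O(-18) + w(-9, -16)) = (128 + 406)/(-1*(-128) + 1/(-14 + sqrt(7 - 16))) = 534/(128 + 1/(-14 + sqrt(-9))) = 534/(128 + 1/(-14 + 3*I)) = 534/(128 + (-14 - 3*I)/205)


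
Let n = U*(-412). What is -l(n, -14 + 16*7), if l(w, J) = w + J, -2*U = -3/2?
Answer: 211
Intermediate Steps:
U = ¾ (U = -(-3)/(2*2) = -½*(-3/2) = ¾ ≈ 0.75000)
n = -309 (n = (¾)*(-412) = -309)
l(w, J) = J + w
-l(n, -14 + 16*7) = -((-14 + 16*7) - 309) = -((-14 + 112) - 309) = -(98 - 309) = -1*(-211) = 211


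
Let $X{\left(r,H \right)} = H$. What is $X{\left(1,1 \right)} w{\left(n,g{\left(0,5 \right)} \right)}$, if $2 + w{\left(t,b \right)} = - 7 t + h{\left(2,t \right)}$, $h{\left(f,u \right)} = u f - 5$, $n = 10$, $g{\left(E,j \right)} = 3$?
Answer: $-57$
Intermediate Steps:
$h{\left(f,u \right)} = -5 + f u$ ($h{\left(f,u \right)} = f u - 5 = -5 + f u$)
$w{\left(t,b \right)} = -7 - 5 t$ ($w{\left(t,b \right)} = -2 - \left(5 + 5 t\right) = -7 - 5 t$)
$X{\left(1,1 \right)} w{\left(n,g{\left(0,5 \right)} \right)} = 1 \left(-7 - 50\right) = 1 \left(-57\right) = -57$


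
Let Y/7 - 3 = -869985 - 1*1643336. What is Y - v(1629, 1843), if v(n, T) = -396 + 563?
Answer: -17593393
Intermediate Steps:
v(n, T) = 167
Y = -17593226 (Y = 21 + 7*(-869985 - 1*1643336) = 21 + 7*(-869985 - 1643336) = 21 + 7*(-2513321) = 21 - 17593247 = -17593226)
Y - v(1629, 1843) = -17593226 - 1*167 = -17593226 - 167 = -17593393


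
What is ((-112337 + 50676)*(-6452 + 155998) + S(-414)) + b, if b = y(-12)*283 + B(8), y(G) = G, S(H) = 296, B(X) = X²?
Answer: -9221158942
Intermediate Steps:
b = -3332 (b = -12*283 + 8² = -3396 + 64 = -3332)
((-112337 + 50676)*(-6452 + 155998) + S(-414)) + b = ((-112337 + 50676)*(-6452 + 155998) + 296) - 3332 = (-61661*149546 + 296) - 3332 = (-9221155906 + 296) - 3332 = -9221155610 - 3332 = -9221158942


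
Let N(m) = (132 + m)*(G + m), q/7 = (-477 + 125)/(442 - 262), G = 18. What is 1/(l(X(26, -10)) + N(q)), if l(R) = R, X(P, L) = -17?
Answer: 2025/998431 ≈ 0.0020282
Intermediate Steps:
q = -616/45 (q = 7*((-477 + 125)/(442 - 262)) = 7*(-352/180) = 7*(-352*1/180) = 7*(-88/45) = -616/45 ≈ -13.689)
N(m) = (18 + m)*(132 + m) (N(m) = (132 + m)*(18 + m) = (18 + m)*(132 + m))
1/(l(X(26, -10)) + N(q)) = 1/(-17 + (2376 + (-616/45)² + 150*(-616/45))) = 1/(-17 + (2376 + 379456/2025 - 6160/3)) = 1/(-17 + 1032856/2025) = 1/(998431/2025) = 2025/998431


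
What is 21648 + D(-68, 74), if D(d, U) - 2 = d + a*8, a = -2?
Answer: 21566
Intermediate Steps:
D(d, U) = -14 + d (D(d, U) = 2 + (d - 2*8) = 2 + (d - 16) = 2 + (-16 + d) = -14 + d)
21648 + D(-68, 74) = 21648 + (-14 - 68) = 21648 - 82 = 21566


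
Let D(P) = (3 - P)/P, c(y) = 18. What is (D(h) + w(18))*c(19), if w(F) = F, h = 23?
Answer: 7092/23 ≈ 308.35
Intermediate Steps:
D(P) = (3 - P)/P
(D(h) + w(18))*c(19) = ((3 - 1*23)/23 + 18)*18 = ((3 - 23)/23 + 18)*18 = ((1/23)*(-20) + 18)*18 = (-20/23 + 18)*18 = (394/23)*18 = 7092/23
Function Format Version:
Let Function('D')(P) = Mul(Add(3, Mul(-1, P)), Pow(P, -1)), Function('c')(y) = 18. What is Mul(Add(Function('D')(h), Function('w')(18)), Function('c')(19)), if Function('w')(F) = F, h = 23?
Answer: Rational(7092, 23) ≈ 308.35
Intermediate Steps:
Function('D')(P) = Mul(Pow(P, -1), Add(3, Mul(-1, P)))
Mul(Add(Function('D')(h), Function('w')(18)), Function('c')(19)) = Mul(Add(Mul(Pow(23, -1), Add(3, Mul(-1, 23))), 18), 18) = Mul(Add(Mul(Rational(1, 23), Add(3, -23)), 18), 18) = Mul(Add(Mul(Rational(1, 23), -20), 18), 18) = Mul(Add(Rational(-20, 23), 18), 18) = Mul(Rational(394, 23), 18) = Rational(7092, 23)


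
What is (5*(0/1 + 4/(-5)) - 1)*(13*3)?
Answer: -195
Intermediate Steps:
(5*(0/1 + 4/(-5)) - 1)*(13*3) = (5*(0*1 + 4*(-⅕)) - 1)*39 = (5*(0 - ⅘) - 1)*39 = (5*(-⅘) - 1)*39 = (-4 - 1)*39 = -5*39 = -195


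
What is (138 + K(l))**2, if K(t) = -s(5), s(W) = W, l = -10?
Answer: 17689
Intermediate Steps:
K(t) = -5 (K(t) = -1*5 = -5)
(138 + K(l))**2 = (138 - 5)**2 = 133**2 = 17689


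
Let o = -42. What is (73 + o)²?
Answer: 961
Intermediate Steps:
(73 + o)² = (73 - 42)² = 31² = 961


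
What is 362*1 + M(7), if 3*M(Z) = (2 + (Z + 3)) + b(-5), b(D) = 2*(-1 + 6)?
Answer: 1108/3 ≈ 369.33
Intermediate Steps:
b(D) = 10 (b(D) = 2*5 = 10)
M(Z) = 5 + Z/3 (M(Z) = ((2 + (Z + 3)) + 10)/3 = ((2 + (3 + Z)) + 10)/3 = ((5 + Z) + 10)/3 = (15 + Z)/3 = 5 + Z/3)
362*1 + M(7) = 362*1 + (5 + (⅓)*7) = 362 + (5 + 7/3) = 362 + 22/3 = 1108/3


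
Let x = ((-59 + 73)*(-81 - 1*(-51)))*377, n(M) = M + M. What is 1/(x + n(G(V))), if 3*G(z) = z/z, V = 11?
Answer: -3/475018 ≈ -6.3156e-6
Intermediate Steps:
G(z) = 1/3 (G(z) = (z/z)/3 = (1/3)*1 = 1/3)
n(M) = 2*M
x = -158340 (x = (14*(-81 + 51))*377 = (14*(-30))*377 = -420*377 = -158340)
1/(x + n(G(V))) = 1/(-158340 + 2*(1/3)) = 1/(-158340 + 2/3) = 1/(-475018/3) = -3/475018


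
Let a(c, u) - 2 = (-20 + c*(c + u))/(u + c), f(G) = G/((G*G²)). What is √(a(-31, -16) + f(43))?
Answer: 2*I*√29177130/2021 ≈ 5.3455*I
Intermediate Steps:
f(G) = G⁻² (f(G) = G/(G³) = G/G³ = G⁻²)
a(c, u) = 2 + (-20 + c*(c + u))/(c + u) (a(c, u) = 2 + (-20 + c*(c + u))/(u + c) = 2 + (-20 + c*(c + u))/(c + u))
√(a(-31, -16) + f(43)) = √((-20 + (-31)² + 2*(-31) + 2*(-16) - 31*(-16))/(-31 - 16) + 43⁻²) = √((-20 + 961 - 62 - 32 + 496)/(-47) + 1/1849) = √(-1/47*1343 + 1/1849) = √(-1343/47 + 1/1849) = √(-2483160/86903) = 2*I*√29177130/2021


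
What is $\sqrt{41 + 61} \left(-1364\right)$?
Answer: $- 1364 \sqrt{102} \approx -13776.0$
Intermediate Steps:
$\sqrt{41 + 61} \left(-1364\right) = \sqrt{102} \left(-1364\right) = - 1364 \sqrt{102}$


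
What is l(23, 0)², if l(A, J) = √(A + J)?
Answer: 23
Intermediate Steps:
l(23, 0)² = (√(23 + 0))² = (√23)² = 23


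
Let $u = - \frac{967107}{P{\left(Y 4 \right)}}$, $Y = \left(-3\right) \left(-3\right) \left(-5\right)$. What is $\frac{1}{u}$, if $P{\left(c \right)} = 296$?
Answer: $- \frac{296}{967107} \approx -0.00030607$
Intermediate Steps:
$Y = -45$ ($Y = 9 \left(-5\right) = -45$)
$u = - \frac{967107}{296} \approx -3267.3$
$\frac{1}{u} = \frac{1}{- \frac{967107}{296}} = - \frac{296}{967107}$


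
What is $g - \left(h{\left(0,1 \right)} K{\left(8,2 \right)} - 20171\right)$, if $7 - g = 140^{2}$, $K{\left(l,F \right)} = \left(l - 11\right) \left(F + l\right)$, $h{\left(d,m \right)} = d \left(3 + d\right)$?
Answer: $578$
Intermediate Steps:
$K{\left(l,F \right)} = \left(-11 + l\right) \left(F + l\right)$
$g = -19593$ ($g = 7 - 140^{2} = 7 - 19600 = -19593$)
$g - \left(h{\left(0,1 \right)} K{\left(8,2 \right)} - 20171\right) = -19593 - \left(0 \left(3 + 0\right) \left(8^{2} - 22 - 88 + 2 \cdot 8\right) - 20171\right) = -19593 - \left(0 \cdot 3 \left(64 - 22 - 88 + 16\right) - 20171\right) = -19593 - \left(0 \left(-30\right) - 20171\right) = -19593 - \left(0 - 20171\right) = -19593 - -20171 = -19593 + 20171 = 578$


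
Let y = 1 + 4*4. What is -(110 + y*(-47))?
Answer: 689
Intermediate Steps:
y = 17 (y = 1 + 16 = 17)
-(110 + y*(-47)) = -(110 + 17*(-47)) = -(110 - 799) = -1*(-689) = 689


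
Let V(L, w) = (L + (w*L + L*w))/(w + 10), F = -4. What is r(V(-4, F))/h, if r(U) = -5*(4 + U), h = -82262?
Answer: 65/123393 ≈ 0.00052677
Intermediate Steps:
V(L, w) = (L + 2*L*w)/(10 + w) (V(L, w) = (L + (L*w + L*w))/(10 + w) = (L + 2*L*w)/(10 + w))
r(U) = -20 - 5*U
r(V(-4, F))/h = (-20 - (-20)*(1 + 2*(-4))/(10 - 4))/(-82262) = (-20 - (-20)*(1 - 8)/6)*(-1/82262) = (-20 - (-20)*(-7)/6)*(-1/82262) = (-20 - 5*14/3)*(-1/82262) = (-20 - 70/3)*(-1/82262) = -130/3*(-1/82262) = 65/123393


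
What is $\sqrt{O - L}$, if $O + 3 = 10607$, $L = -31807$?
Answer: $\sqrt{42411} \approx 205.94$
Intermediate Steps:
$O = 10604$ ($O = -3 + 10607 = 10604$)
$\sqrt{O - L} = \sqrt{10604 - -31807} = \sqrt{10604 + 31807} = \sqrt{42411}$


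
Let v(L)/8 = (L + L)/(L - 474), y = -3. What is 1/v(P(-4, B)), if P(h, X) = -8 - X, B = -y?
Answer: 485/176 ≈ 2.7557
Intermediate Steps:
B = 3 (B = -1*(-3) = 3)
v(L) = 16*L/(-474 + L) (v(L) = 8*((L + L)/(L - 474)) = 8*((2*L)/(-474 + L)) = 8*(2*L/(-474 + L)) = 16*L/(-474 + L))
1/v(P(-4, B)) = 1/(16*(-8 - 1*3)/(-474 + (-8 - 1*3))) = 1/(16*(-8 - 3)/(-474 + (-8 - 3))) = 1/(16*(-11)/(-474 - 11)) = 1/(16*(-11)/(-485)) = 1/(16*(-11)*(-1/485)) = 1/(176/485) = 485/176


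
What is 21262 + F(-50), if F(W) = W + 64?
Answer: 21276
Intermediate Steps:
F(W) = 64 + W
21262 + F(-50) = 21262 + (64 - 50) = 21262 + 14 = 21276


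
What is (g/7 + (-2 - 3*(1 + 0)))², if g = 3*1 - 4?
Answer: 1296/49 ≈ 26.449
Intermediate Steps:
g = -1 (g = 3 - 4 = -1)
(g/7 + (-2 - 3*(1 + 0)))² = (-1/7 + (-2 - 3*(1 + 0)))² = (-1*⅐ + (-2 - 3*1))² = (-⅐ + (-2 - 3))² = (-⅐ - 5)² = (-36/7)² = 1296/49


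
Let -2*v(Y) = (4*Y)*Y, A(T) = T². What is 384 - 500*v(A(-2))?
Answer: 16384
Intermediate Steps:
v(Y) = -2*Y² (v(Y) = -4*Y*Y/2 = -2*Y²)
384 - 500*v(A(-2)) = 384 - (-1000)*((-2)²)² = 384 - (-1000)*4² = 384 - (-1000)*16 = 384 - 500*(-32) = 384 + 16000 = 16384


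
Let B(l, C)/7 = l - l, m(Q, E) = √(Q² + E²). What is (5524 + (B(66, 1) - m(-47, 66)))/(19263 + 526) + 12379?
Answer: 244973555/19789 - √6565/19789 ≈ 12379.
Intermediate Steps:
m(Q, E) = √(E² + Q²)
B(l, C) = 0 (B(l, C) = 7*(l - l) = 7*0 = 0)
(5524 + (B(66, 1) - m(-47, 66)))/(19263 + 526) + 12379 = (5524 + (0 - √(66² + (-47)²)))/(19263 + 526) + 12379 = (5524 + (0 - √(4356 + 2209)))/19789 + 12379 = (5524 + (0 - √6565))*(1/19789) + 12379 = (5524 - √6565)*(1/19789) + 12379 = (5524/19789 - √6565/19789) + 12379 = 244973555/19789 - √6565/19789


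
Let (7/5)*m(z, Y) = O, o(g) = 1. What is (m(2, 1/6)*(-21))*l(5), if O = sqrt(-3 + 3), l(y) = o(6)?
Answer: 0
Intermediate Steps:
l(y) = 1
O = 0 (O = sqrt(0) = 0)
m(z, Y) = 0 (m(z, Y) = (5/7)*0 = 0)
(m(2, 1/6)*(-21))*l(5) = (0*(-21))*1 = 0*1 = 0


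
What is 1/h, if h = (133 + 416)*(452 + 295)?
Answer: 1/410103 ≈ 2.4384e-6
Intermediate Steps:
h = 410103 (h = 549*747 = 410103)
1/h = 1/410103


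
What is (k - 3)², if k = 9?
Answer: 36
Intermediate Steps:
(k - 3)² = (9 - 3)² = 6² = 36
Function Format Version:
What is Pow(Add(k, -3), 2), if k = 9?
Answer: 36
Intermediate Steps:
Pow(Add(k, -3), 2) = Pow(Add(9, -3), 2) = Pow(6, 2) = 36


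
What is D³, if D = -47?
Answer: -103823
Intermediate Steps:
D³ = (-47)³ = -103823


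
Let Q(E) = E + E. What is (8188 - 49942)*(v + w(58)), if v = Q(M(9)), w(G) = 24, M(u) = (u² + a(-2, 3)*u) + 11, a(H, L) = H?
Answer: -7181688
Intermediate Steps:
M(u) = 11 + u² - 2*u (M(u) = (u² - 2*u) + 11 = 11 + u² - 2*u)
Q(E) = 2*E
v = 148 (v = 2*(11 + 9² - 2*9) = 2*(11 + 81 - 18) = 2*74 = 148)
(8188 - 49942)*(v + w(58)) = (8188 - 49942)*(148 + 24) = -41754*172 = -7181688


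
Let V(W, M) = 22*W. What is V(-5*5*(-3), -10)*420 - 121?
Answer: 692879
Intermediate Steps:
V(-5*5*(-3), -10)*420 - 121 = (22*(-5*5*(-3)))*420 - 121 = (22*(-25*(-3)))*420 - 121 = (22*75)*420 - 121 = 1650*420 - 121 = 693000 - 121 = 692879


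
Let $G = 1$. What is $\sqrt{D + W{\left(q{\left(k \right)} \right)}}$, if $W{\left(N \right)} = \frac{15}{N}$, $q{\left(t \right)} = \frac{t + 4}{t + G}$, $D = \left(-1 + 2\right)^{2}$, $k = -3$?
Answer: $i \sqrt{29} \approx 5.3852 i$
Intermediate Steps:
$D = 1$ ($D = 1^{2} = 1$)
$q{\left(t \right)} = \frac{4 + t}{1 + t}$ ($q{\left(t \right)} = \frac{t + 4}{t + 1} = \frac{4 + t}{1 + t}$)
$\sqrt{D + W{\left(q{\left(k \right)} \right)}} = \sqrt{1 + \frac{15}{\frac{1}{1 - 3} \left(4 - 3\right)}} = \sqrt{1 + \frac{15}{\frac{1}{-2} \cdot 1}} = \sqrt{1 + \frac{15}{\left(- \frac{1}{2}\right) 1}} = \sqrt{1 + \frac{15}{- \frac{1}{2}}} = \sqrt{1 + 15 \left(-2\right)} = \sqrt{1 - 30} = \sqrt{-29} = i \sqrt{29}$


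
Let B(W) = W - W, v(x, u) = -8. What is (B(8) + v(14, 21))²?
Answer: 64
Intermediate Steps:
B(W) = 0
(B(8) + v(14, 21))² = (0 - 8)² = (-8)² = 64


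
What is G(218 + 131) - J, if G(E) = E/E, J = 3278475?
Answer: -3278474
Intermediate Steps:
G(E) = 1
G(218 + 131) - J = 1 - 1*3278475 = 1 - 3278475 = -3278474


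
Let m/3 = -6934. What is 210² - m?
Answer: 64902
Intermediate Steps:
m = -20802 (m = 3*(-6934) = -20802)
210² - m = 210² - 1*(-20802) = 44100 + 20802 = 64902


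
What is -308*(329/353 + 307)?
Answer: -33479600/353 ≈ -94843.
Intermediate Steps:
-308*(329/353 + 307) = -308*108700/353 = -33479600/353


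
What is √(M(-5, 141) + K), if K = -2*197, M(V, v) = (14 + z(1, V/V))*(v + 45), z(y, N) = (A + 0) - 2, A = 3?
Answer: 2*√599 ≈ 48.949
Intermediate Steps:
z(y, N) = 1 (z(y, N) = (3 + 0) - 2 = 3 - 2 = 1)
M(V, v) = 675 + 15*v (M(V, v) = (14 + 1)*(v + 45) = 15*(45 + v) = 675 + 15*v)
K = -394
√(M(-5, 141) + K) = √((675 + 15*141) - 394) = √((675 + 2115) - 394) = √(2790 - 394) = √2396 = 2*√599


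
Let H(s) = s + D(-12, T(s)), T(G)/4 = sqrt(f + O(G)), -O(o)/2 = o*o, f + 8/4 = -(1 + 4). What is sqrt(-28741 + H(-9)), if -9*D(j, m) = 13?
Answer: I*sqrt(258763)/3 ≈ 169.56*I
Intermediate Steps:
f = -7 (f = -2 - (1 + 4) = -2 - 1*5 = -2 - 5 = -7)
O(o) = -2*o**2 (O(o) = -2*o*o = -2*o**2)
T(G) = 4*sqrt(-7 - 2*G**2)
D(j, m) = -13/9 (D(j, m) = -1/9*13 = -13/9)
H(s) = -13/9 + s (H(s) = s - 13/9 = -13/9 + s)
sqrt(-28741 + H(-9)) = sqrt(-28741 + (-13/9 - 9)) = sqrt(-28741 - 94/9) = sqrt(-258763/9) = I*sqrt(258763)/3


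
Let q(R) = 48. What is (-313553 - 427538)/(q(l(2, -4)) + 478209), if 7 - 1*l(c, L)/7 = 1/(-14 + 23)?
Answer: -57007/36789 ≈ -1.5496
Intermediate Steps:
l(c, L) = 434/9 (l(c, L) = 49 - 7/(-14 + 23) = 49 - 7/9 = 434/9)
(-313553 - 427538)/(q(l(2, -4)) + 478209) = (-313553 - 427538)/(48 + 478209) = -741091/478257 = -741091*1/478257 = -57007/36789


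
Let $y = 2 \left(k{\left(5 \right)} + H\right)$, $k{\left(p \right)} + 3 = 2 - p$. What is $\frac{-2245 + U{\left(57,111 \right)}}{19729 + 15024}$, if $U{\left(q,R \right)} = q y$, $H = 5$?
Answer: $- \frac{2359}{34753} \approx -0.067879$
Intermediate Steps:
$k{\left(p \right)} = -1 - p$ ($k{\left(p \right)} = -3 - \left(-2 + p\right) = -1 - p$)
$y = -2$ ($y = 2 \left(\left(-1 - 5\right) + 5\right) = 2 \left(-6 + 5\right) = 2 \left(-1\right) = -2$)
$U{\left(q,R \right)} = - 2 q$ ($U{\left(q,R \right)} = q \left(-2\right) = - 2 q$)
$\frac{-2245 + U{\left(57,111 \right)}}{19729 + 15024} = \frac{-2245 - 114}{19729 + 15024} = \frac{-2245 - 114}{34753} = \left(-2359\right) \frac{1}{34753} = - \frac{2359}{34753}$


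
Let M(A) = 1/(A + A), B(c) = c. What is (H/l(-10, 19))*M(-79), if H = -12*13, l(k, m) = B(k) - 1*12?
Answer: -39/869 ≈ -0.044879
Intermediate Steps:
l(k, m) = -12 + k (l(k, m) = k - 1*12 = k - 12 = -12 + k)
M(A) = 1/(2*A)
H = -156
(H/l(-10, 19))*M(-79) = (-156/(-12 - 10))*((½)/(-79)) = (-156/(-22))*((½)*(-1/79)) = -156*(-1/22)*(-1/158) = (78/11)*(-1/158) = -39/869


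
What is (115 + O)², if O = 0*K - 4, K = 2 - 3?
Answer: 12321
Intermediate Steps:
K = -1
O = -4 (O = 0*(-1) - 4 = 0 - 4 = -4)
(115 + O)² = (115 - 4)² = 111² = 12321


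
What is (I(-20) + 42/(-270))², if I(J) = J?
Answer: 822649/2025 ≈ 406.25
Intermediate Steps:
(I(-20) + 42/(-270))² = (-20 + 42/(-270))² = (-20 + 42*(-1/270))² = (-20 - 7/45)² = (-907/45)² = 822649/2025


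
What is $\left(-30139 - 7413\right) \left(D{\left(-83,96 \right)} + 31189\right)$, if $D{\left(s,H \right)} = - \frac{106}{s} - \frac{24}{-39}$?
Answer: $- \frac{1263811546096}{1079} \approx -1.1713 \cdot 10^{9}$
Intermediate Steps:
$D{\left(s,H \right)} = \frac{8}{13} - \frac{106}{s}$ ($D{\left(s,H \right)} = - \frac{106}{s} - - \frac{8}{13} = - \frac{106}{s} + \frac{8}{13} = \frac{8}{13} - \frac{106}{s}$)
$\left(-30139 - 7413\right) \left(D{\left(-83,96 \right)} + 31189\right) = \left(-30139 - 7413\right) \left(\left(\frac{8}{13} - \frac{106}{-83}\right) + 31189\right) = - 37552 \left(\left(\frac{8}{13} - - \frac{106}{83}\right) + 31189\right) = - 37552 \left(\left(\frac{8}{13} + \frac{106}{83}\right) + 31189\right) = - 37552 \left(\frac{2042}{1079} + 31189\right) = \left(-37552\right) \frac{33654973}{1079} = - \frac{1263811546096}{1079}$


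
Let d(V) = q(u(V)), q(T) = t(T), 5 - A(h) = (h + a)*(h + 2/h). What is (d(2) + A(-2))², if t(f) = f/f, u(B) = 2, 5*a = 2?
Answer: 36/25 ≈ 1.4400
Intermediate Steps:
a = ⅖ (a = (⅕)*2 = ⅖ ≈ 0.40000)
A(h) = 5 - (⅖ + h)*(h + 2/h) (A(h) = 5 - (h + ⅖)*(h + 2/h) = 5 - (⅖ + h)*(h + 2/h))
t(f) = 1
q(T) = 1
d(V) = 1
(d(2) + A(-2))² = (1 + (3 - 1*(-2)² - ⅘/(-2) - ⅖*(-2)))² = (1 + (3 - 1*4 - ⅘*(-½) + ⅘))² = (1 + (3 - 4 + ⅖ + ⅘))² = (1 + ⅕)² = (6/5)² = 36/25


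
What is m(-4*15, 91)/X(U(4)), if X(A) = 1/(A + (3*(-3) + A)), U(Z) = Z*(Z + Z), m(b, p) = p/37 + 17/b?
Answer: 53141/444 ≈ 119.69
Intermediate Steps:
m(b, p) = 17/b + p/37 (m(b, p) = p*(1/37) + 17/b = p/37 + 17/b = 17/b + p/37)
U(Z) = 2*Z**2 (U(Z) = Z*(2*Z) = 2*Z**2)
X(A) = 1/(-9 + 2*A) (X(A) = 1/(A + (-9 + A)) = 1/(-9 + 2*A))
m(-4*15, 91)/X(U(4)) = (17/((-4*15)) + (1/37)*91)/(1/(-9 + 2*(2*4**2))) = (17/(-60) + 91/37)/(1/(-9 + 2*(2*16))) = (17*(-1/60) + 91/37)/(1/(-9 + 2*32)) = (-17/60 + 91/37)/(1/(-9 + 64)) = 4831/(2220*(1/55)) = (4831/2220)*55 = 53141/444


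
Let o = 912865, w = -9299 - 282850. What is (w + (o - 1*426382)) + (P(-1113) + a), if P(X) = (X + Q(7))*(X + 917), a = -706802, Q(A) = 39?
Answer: -301964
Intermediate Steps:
w = -292149
P(X) = (39 + X)*(917 + X) (P(X) = (X + 39)*(X + 917) = (39 + X)*(917 + X))
(w + (o - 1*426382)) + (P(-1113) + a) = (-292149 + (912865 - 1*426382)) + ((35763 + (-1113)² + 956*(-1113)) - 706802) = (-292149 + (912865 - 426382)) + ((35763 + 1238769 - 1064028) - 706802) = (-292149 + 486483) + (210504 - 706802) = 194334 - 496298 = -301964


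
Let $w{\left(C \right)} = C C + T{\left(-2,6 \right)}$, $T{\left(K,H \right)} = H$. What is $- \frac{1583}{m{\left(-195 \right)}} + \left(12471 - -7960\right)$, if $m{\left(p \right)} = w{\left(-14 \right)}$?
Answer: $\frac{4125479}{202} \approx 20423.0$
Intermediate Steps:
$w{\left(C \right)} = 6 + C^{2}$ ($w{\left(C \right)} = C C + 6 = C^{2} + 6 = 6 + C^{2}$)
$m{\left(p \right)} = 202$ ($m{\left(p \right)} = 6 + \left(-14\right)^{2} = 6 + 196 = 202$)
$- \frac{1583}{m{\left(-195 \right)}} + \left(12471 - -7960\right) = - \frac{1583}{202} + \left(12471 - -7960\right) = \left(-1583\right) \frac{1}{202} + \left(12471 + 7960\right) = - \frac{1583}{202} + 20431 = \frac{4125479}{202}$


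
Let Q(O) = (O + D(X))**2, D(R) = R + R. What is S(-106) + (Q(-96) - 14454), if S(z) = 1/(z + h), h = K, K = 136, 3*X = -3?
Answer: -145499/30 ≈ -4850.0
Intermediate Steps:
X = -1 (X = (1/3)*(-3) = -1)
h = 136
S(z) = 1/(136 + z) (S(z) = 1/(z + 136) = 1/(136 + z))
D(R) = 2*R
Q(O) = (-2 + O)**2 (Q(O) = (O + 2*(-1))**2 = (O - 2)**2 = (-2 + O)**2)
S(-106) + (Q(-96) - 14454) = 1/(136 - 106) + ((-2 - 96)**2 - 14454) = 1/30 + ((-98)**2 - 14454) = 1/30 + (9604 - 14454) = 1/30 - 4850 = -145499/30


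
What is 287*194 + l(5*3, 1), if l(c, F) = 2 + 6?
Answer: 55686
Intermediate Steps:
l(c, F) = 8
287*194 + l(5*3, 1) = 287*194 + 8 = 55678 + 8 = 55686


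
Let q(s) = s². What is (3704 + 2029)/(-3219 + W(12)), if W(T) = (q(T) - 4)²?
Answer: 5733/16381 ≈ 0.34998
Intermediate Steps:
W(T) = (-4 + T²)² (W(T) = (T² - 4)² = (-4 + T²)²)
(3704 + 2029)/(-3219 + W(12)) = (3704 + 2029)/(-3219 + (-4 + 12²)²) = 5733/(-3219 + (-4 + 144)²) = 5733/(-3219 + 140²) = 5733/(-3219 + 19600) = 5733/16381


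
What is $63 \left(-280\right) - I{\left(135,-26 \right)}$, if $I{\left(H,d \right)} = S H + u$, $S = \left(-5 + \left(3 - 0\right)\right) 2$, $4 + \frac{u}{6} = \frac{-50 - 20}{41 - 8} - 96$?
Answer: $- \frac{181360}{11} \approx -16487.0$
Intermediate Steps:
$u = - \frac{6740}{11}$ ($u = -24 + 6 \left(\frac{-50 - 20}{41 - 8} - 96\right) = -24 + 6 \left(- \frac{70}{33} - 96\right) = -24 + 6 \left(- \frac{3238}{33}\right) = -24 - \frac{6476}{11} = - \frac{6740}{11} \approx -612.73$)
$S = -4$ ($S = \left(-5 + \left(3 + 0\right)\right) 2 = \left(-5 + 3\right) 2 = \left(-2\right) 2 = -4$)
$I{\left(H,d \right)} = - \frac{6740}{11} - 4 H$ ($I{\left(H,d \right)} = - 4 H - \frac{6740}{11} = - \frac{6740}{11} - 4 H$)
$63 \left(-280\right) - I{\left(135,-26 \right)} = 63 \left(-280\right) - \left(- \frac{6740}{11} - 540\right) = -17640 - \left(- \frac{6740}{11} - 540\right) = -17640 - - \frac{12680}{11} = -17640 + \frac{12680}{11} = - \frac{181360}{11}$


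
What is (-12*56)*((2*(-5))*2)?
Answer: 13440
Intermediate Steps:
(-12*56)*((2*(-5))*2) = -(-6720)*2 = -672*(-20) = 13440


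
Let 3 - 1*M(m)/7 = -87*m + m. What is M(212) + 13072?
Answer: 140717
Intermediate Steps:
M(m) = 21 + 602*m (M(m) = 21 - 7*(-87*m + m) = 21 - (-602)*m = 21 + 602*m)
M(212) + 13072 = (21 + 602*212) + 13072 = (21 + 127624) + 13072 = 127645 + 13072 = 140717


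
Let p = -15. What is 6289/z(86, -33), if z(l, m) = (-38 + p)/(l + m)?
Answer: -6289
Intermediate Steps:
z(l, m) = -53/(l + m) (z(l, m) = (-38 - 15)/(l + m) = -53/(l + m))
6289/z(86, -33) = 6289/((-53/(86 - 33))) = 6289/((-53/53)) = 6289/((-53*1/53)) = 6289/(-1) = 6289*(-1) = -6289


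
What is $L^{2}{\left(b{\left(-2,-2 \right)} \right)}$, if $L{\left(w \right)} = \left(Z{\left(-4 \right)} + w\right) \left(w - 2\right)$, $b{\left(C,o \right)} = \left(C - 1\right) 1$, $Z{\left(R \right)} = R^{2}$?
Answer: $4225$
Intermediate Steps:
$b{\left(C,o \right)} = -1 + C$ ($b{\left(C,o \right)} = \left(-1 + C\right) 1 = -1 + C$)
$L{\left(w \right)} = \left(-2 + w\right) \left(16 + w\right)$ ($L{\left(w \right)} = \left(\left(-4\right)^{2} + w\right) \left(w - 2\right) = \left(16 + w\right) \left(-2 + w\right) = \left(-2 + w\right) \left(16 + w\right)$)
$L^{2}{\left(b{\left(-2,-2 \right)} \right)} = \left(-32 + \left(-1 - 2\right)^{2} + 14 \left(-1 - 2\right)\right)^{2} = \left(-32 + \left(-3\right)^{2} + 14 \left(-3\right)\right)^{2} = \left(-32 + 9 - 42\right)^{2} = \left(-65\right)^{2} = 4225$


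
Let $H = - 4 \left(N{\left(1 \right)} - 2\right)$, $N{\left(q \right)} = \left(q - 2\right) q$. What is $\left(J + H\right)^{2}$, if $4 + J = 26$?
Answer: $1156$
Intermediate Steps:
$N{\left(q \right)} = q \left(-2 + q\right)$ ($N{\left(q \right)} = \left(-2 + q\right) q = q \left(-2 + q\right)$)
$J = 22$ ($J = -4 + 26 = 22$)
$H = 12$ ($H = - 4 \left(1 \left(-2 + 1\right) - 2\right) = - 4 \left(1 \left(-1\right) - 2\right) = - 4 \left(-1 - 2\right) = \left(-4\right) \left(-3\right) = 12$)
$\left(J + H\right)^{2} = \left(22 + 12\right)^{2} = 34^{2} = 1156$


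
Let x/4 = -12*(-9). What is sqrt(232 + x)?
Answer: 2*sqrt(166) ≈ 25.768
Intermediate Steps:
x = 432 (x = 4*(-12*(-9)) = 4*108 = 432)
sqrt(232 + x) = sqrt(232 + 432) = sqrt(664) = 2*sqrt(166)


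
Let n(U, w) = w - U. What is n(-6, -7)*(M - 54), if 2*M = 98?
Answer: 5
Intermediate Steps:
M = 49 (M = (1/2)*98 = 49)
n(-6, -7)*(M - 54) = (-7 - 1*(-6))*(49 - 54) = (-7 + 6)*(-5) = -1*(-5) = 5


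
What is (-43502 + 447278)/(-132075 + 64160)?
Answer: -403776/67915 ≈ -5.9453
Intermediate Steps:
(-43502 + 447278)/(-132075 + 64160) = 403776/(-67915) = 403776*(-1/67915) = -403776/67915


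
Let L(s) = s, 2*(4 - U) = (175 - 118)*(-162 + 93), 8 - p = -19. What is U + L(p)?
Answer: 3995/2 ≈ 1997.5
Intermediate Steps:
p = 27 (p = 8 - 1*(-19) = 8 + 19 = 27)
U = 3941/2 (U = 4 - (175 - 118)*(-162 + 93)/2 = 4 - 57*(-69)/2 = 4 - ½*(-3933) = 4 + 3933/2 = 3941/2 ≈ 1970.5)
U + L(p) = 3941/2 + 27 = 3995/2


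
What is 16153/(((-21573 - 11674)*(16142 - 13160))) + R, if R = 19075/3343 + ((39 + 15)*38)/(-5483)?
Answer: 9688746004622149/1817250198634626 ≈ 5.3315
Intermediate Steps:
R = 97728389/18329669 (R = 19075*(1/3343) + (54*38)*(-1/5483) = 19075/3343 + 2052*(-1/5483) = 19075/3343 - 2052/5483 = 97728389/18329669 ≈ 5.3317)
16153/(((-21573 - 11674)*(16142 - 13160))) + R = 16153/(((-21573 - 11674)*(16142 - 13160))) + 97728389/18329669 = 16153/((-33247*2982)) + 97728389/18329669 = 16153/(-99142554) + 97728389/18329669 = 16153*(-1/99142554) + 97728389/18329669 = -16153/99142554 + 97728389/18329669 = 9688746004622149/1817250198634626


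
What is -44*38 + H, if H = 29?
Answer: -1643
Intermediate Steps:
-44*38 + H = -44*38 + 29 = -1672 + 29 = -1643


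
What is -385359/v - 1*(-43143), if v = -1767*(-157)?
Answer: 3989434186/92473 ≈ 43142.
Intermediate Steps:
v = 277419
-385359/v - 1*(-43143) = -385359/277419 - 1*(-43143) = -385359*1/277419 + 43143 = -128453/92473 + 43143 = 3989434186/92473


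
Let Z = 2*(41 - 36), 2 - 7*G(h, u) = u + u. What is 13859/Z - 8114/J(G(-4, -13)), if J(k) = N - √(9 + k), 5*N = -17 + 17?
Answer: 13859/10 + 8114*√13/13 ≈ 3636.3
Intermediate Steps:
G(h, u) = 2/7 - 2*u/7 (G(h, u) = 2/7 - (u + u)/7 = 2/7 - 2*u/7)
N = 0 (N = (-17 + 17)/5 = (⅕)*0 = 0)
Z = 10 (Z = 2*5 = 10)
J(k) = -√(9 + k) (J(k) = 0 - √(9 + k) = -√(9 + k))
13859/Z - 8114/J(G(-4, -13)) = 13859/10 - 8114*(-1/√(9 + (2/7 - 2/7*(-13)))) = 13859*(⅒) - 8114*(-1/√(9 + (2/7 + 26/7))) = 13859/10 - 8114*(-1/√(9 + 4)) = 13859/10 - 8114*(-√13/13) = 13859/10 - (-8114)*√13/13 = 13859/10 + 8114*√13/13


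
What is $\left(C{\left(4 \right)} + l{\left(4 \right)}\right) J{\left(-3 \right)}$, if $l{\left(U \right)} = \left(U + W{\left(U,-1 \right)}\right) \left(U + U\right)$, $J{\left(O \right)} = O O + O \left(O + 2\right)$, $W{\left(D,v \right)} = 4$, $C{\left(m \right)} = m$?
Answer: $816$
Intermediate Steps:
$J{\left(O \right)} = O^{2} + O \left(2 + O\right)$
$l{\left(U \right)} = 2 U \left(4 + U\right)$ ($l{\left(U \right)} = \left(U + 4\right) \left(U + U\right) = \left(4 + U\right) 2 U = 2 U \left(4 + U\right)$)
$\left(C{\left(4 \right)} + l{\left(4 \right)}\right) J{\left(-3 \right)} = \left(4 + 2 \cdot 4 \left(4 + 4\right)\right) 2 \left(-3\right) \left(1 - 3\right) = \left(4 + 2 \cdot 4 \cdot 8\right) 2 \left(-3\right) \left(-2\right) = \left(4 + 64\right) 12 = 68 \cdot 12 = 816$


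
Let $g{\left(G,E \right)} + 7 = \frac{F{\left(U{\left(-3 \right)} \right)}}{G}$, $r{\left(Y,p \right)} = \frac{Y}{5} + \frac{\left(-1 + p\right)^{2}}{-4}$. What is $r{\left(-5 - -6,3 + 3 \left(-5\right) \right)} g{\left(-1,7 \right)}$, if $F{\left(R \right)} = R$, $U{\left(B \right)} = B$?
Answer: $\frac{841}{5} \approx 168.2$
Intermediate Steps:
$r{\left(Y,p \right)} = - \frac{\left(-1 + p\right)^{2}}{4} + \frac{Y}{5}$ ($r{\left(Y,p \right)} = Y \frac{1}{5} + \left(-1 + p\right)^{2} \left(- \frac{1}{4}\right) = \frac{Y}{5} - \frac{\left(-1 + p\right)^{2}}{4} = - \frac{\left(-1 + p\right)^{2}}{4} + \frac{Y}{5}$)
$g{\left(G,E \right)} = -7 - \frac{3}{G}$
$r{\left(-5 - -6,3 + 3 \left(-5\right) \right)} g{\left(-1,7 \right)} = \left(- \frac{\left(-1 + \left(3 + 3 \left(-5\right)\right)\right)^{2}}{4} + \frac{-5 - -6}{5}\right) \left(-7 - \frac{3}{-1}\right) = \left(- \frac{\left(-1 + \left(3 - 15\right)\right)^{2}}{4} + \frac{-5 + 6}{5}\right) \left(-7 - -3\right) = \left(- \frac{\left(-1 - 12\right)^{2}}{4} + \frac{1}{5} \cdot 1\right) \left(-7 + 3\right) = \left(- \frac{\left(-13\right)^{2}}{4} + \frac{1}{5}\right) \left(-4\right) = \left(\left(- \frac{1}{4}\right) 169 + \frac{1}{5}\right) \left(-4\right) = \left(- \frac{169}{4} + \frac{1}{5}\right) \left(-4\right) = \left(- \frac{841}{20}\right) \left(-4\right) = \frac{841}{5}$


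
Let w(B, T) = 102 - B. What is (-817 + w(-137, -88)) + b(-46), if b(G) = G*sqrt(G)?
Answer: -578 - 46*I*sqrt(46) ≈ -578.0 - 311.99*I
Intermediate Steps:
b(G) = G**(3/2)
(-817 + w(-137, -88)) + b(-46) = (-817 + (102 - 1*(-137))) + (-46)**(3/2) = (-817 + (102 + 137)) - 46*I*sqrt(46) = (-817 + 239) - 46*I*sqrt(46) = -578 - 46*I*sqrt(46)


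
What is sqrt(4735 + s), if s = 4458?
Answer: sqrt(9193) ≈ 95.880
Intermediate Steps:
sqrt(4735 + s) = sqrt(4735 + 4458) = sqrt(9193)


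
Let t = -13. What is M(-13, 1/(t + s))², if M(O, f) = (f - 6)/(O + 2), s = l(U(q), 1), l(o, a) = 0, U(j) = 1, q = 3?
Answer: 6241/20449 ≈ 0.30520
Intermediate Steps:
s = 0
M(O, f) = (-6 + f)/(2 + O)
M(-13, 1/(t + s))² = ((-6 + 1/(-13 + 0))/(2 - 13))² = ((-6 + 1/(-13))/(-11))² = (-(-6 - 1/13)/11)² = (-1/11*(-79/13))² = (79/143)² = 6241/20449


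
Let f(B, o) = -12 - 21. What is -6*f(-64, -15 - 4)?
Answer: 198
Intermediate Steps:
f(B, o) = -33
-6*f(-64, -15 - 4) = -6*(-33) = 198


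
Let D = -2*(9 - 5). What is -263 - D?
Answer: -255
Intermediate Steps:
D = -8 (D = -2*4 = -8)
-263 - D = -263 - 1*(-8) = -263 + 8 = -255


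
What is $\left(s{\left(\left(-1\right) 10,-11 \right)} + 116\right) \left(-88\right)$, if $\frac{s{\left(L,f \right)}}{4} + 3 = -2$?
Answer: $-8448$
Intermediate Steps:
$s{\left(L,f \right)} = -20$ ($s{\left(L,f \right)} = -12 + 4 \left(-2\right) = -12 - 8 = -20$)
$\left(s{\left(\left(-1\right) 10,-11 \right)} + 116\right) \left(-88\right) = \left(-20 + 116\right) \left(-88\right) = 96 \left(-88\right) = -8448$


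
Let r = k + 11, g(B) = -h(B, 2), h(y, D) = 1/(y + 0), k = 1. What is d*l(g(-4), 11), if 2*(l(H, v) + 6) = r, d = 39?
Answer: 0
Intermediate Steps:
h(y, D) = 1/y
g(B) = -1/B
r = 12 (r = 1 + 11 = 12)
l(H, v) = 0 (l(H, v) = -6 + (½)*12 = -6 + 6 = 0)
d*l(g(-4), 11) = 39*0 = 0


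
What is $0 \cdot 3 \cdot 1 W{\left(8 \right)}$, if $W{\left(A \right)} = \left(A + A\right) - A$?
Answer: $0$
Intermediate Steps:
$W{\left(A \right)} = A$ ($W{\left(A \right)} = 2 A - A = A$)
$0 \cdot 3 \cdot 1 W{\left(8 \right)} = 0 \cdot 3 \cdot 1 \cdot 8 = 0 \cdot 1 \cdot 8 = 0 \cdot 8 = 0$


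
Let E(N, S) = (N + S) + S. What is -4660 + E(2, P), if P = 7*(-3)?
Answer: -4700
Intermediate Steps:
P = -21
E(N, S) = N + 2*S
-4660 + E(2, P) = -4660 + (2 + 2*(-21)) = -4660 + (2 - 42) = -4660 - 40 = -4700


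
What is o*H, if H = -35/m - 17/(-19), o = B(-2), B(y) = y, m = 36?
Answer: 53/342 ≈ 0.15497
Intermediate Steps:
o = -2
H = -53/684 (H = -35/36 - 17/(-19) = -35*1/36 - 17*(-1/19) = -35/36 + 17/19 = -53/684 ≈ -0.077485)
o*H = -2*(-53/684) = 53/342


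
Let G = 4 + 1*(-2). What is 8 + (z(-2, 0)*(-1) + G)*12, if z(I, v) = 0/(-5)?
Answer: 32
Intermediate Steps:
G = 2 (G = 4 - 2 = 2)
z(I, v) = 0 (z(I, v) = 0*(-⅕) = 0)
8 + (z(-2, 0)*(-1) + G)*12 = 8 + (0*(-1) + 2)*12 = 8 + (0 + 2)*12 = 8 + 2*12 = 8 + 24 = 32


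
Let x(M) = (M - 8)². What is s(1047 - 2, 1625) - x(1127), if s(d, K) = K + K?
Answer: -1248911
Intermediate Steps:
s(d, K) = 2*K
x(M) = (-8 + M)²
s(1047 - 2, 1625) - x(1127) = 2*1625 - (-8 + 1127)² = 3250 - 1*1119² = 3250 - 1*1252161 = 3250 - 1252161 = -1248911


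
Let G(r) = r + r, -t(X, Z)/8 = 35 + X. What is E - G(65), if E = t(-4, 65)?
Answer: -378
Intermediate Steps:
t(X, Z) = -280 - 8*X (t(X, Z) = -8*(35 + X) = -280 - 8*X)
E = -248 (E = -280 - 8*(-4) = -280 + 32 = -248)
G(r) = 2*r
E - G(65) = -248 - 2*65 = -248 - 1*130 = -248 - 130 = -378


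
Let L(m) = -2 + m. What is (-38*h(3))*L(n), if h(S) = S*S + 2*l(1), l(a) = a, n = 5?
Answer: -1254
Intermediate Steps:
h(S) = 2 + S² (h(S) = S*S + 2*1 = S² + 2 = 2 + S²)
(-38*h(3))*L(n) = (-38*(2 + 3²))*(-2 + 5) = -38*(2 + 9)*3 = -38*11*3 = -418*3 = -1254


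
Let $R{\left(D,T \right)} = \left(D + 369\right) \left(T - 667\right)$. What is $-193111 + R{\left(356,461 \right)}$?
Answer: $-342461$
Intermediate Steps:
$R{\left(D,T \right)} = \left(-667 + T\right) \left(369 + D\right)$ ($R{\left(D,T \right)} = \left(369 + D\right) \left(-667 + T\right) = \left(-667 + T\right) \left(369 + D\right)$)
$-193111 + R{\left(356,461 \right)} = -193111 + \left(-246123 - 237452 + 369 \cdot 461 + 356 \cdot 461\right) = -193111 + \left(-246123 - 237452 + 170109 + 164116\right) = -193111 - 149350 = -342461$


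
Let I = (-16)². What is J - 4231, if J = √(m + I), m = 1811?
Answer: -4231 + √2067 ≈ -4185.5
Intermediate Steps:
I = 256
J = √2067 (J = √(1811 + 256) = √2067 ≈ 45.464)
J - 4231 = √2067 - 4231 = -4231 + √2067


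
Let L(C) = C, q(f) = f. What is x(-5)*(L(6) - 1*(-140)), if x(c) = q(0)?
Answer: 0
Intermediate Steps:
x(c) = 0
x(-5)*(L(6) - 1*(-140)) = 0*(6 - 1*(-140)) = 0*(6 + 140) = 0*146 = 0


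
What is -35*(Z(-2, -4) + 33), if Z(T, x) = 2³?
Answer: -1435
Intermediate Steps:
Z(T, x) = 8
-35*(Z(-2, -4) + 33) = -35*(8 + 33) = -35*41 = -1435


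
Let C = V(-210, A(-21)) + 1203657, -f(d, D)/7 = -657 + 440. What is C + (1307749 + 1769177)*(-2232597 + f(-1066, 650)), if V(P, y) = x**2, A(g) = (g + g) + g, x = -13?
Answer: -6864860702402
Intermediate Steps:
f(d, D) = 1519 (f(d, D) = -7*(-657 + 440) = -7*(-217) = 1519)
A(g) = 3*g (A(g) = 2*g + g = 3*g)
V(P, y) = 169 (V(P, y) = (-13)**2 = 169)
C = 1203826 (C = 169 + 1203657 = 1203826)
C + (1307749 + 1769177)*(-2232597 + f(-1066, 650)) = 1203826 + (1307749 + 1769177)*(-2232597 + 1519) = 1203826 + 3076926*(-2231078) = 1203826 - 6864861906228 = -6864860702402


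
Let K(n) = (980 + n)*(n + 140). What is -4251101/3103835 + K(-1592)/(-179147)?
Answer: -3519714263887/556042728745 ≈ -6.3299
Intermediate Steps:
K(n) = (140 + n)*(980 + n) (K(n) = (980 + n)*(140 + n) = (140 + n)*(980 + n))
-4251101/3103835 + K(-1592)/(-179147) = -4251101/3103835 + (137200 + (-1592)² + 1120*(-1592))/(-179147) = -4251101*1/3103835 + (137200 + 2534464 - 1783040)*(-1/179147) = -4251101/3103835 + 888624*(-1/179147) = -4251101/3103835 - 888624/179147 = -3519714263887/556042728745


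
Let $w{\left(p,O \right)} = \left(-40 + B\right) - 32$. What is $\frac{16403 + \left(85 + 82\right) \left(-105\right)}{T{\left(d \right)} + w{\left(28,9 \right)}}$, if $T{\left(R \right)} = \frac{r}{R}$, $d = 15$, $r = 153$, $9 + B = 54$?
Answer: $\frac{1415}{21} \approx 67.381$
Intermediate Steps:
$B = 45$ ($B = -9 + 54 = 45$)
$w{\left(p,O \right)} = -27$ ($w{\left(p,O \right)} = \left(-40 + 45\right) - 32 = 5 - 32 = -27$)
$T{\left(R \right)} = \frac{153}{R}$
$\frac{16403 + \left(85 + 82\right) \left(-105\right)}{T{\left(d \right)} + w{\left(28,9 \right)}} = \frac{16403 + \left(85 + 82\right) \left(-105\right)}{\frac{153}{15} - 27} = \frac{16403 + 167 \left(-105\right)}{153 \cdot \frac{1}{15} - 27} = \frac{16403 - 17535}{\frac{51}{5} - 27} = - \frac{1132}{- \frac{84}{5}} = \left(-1132\right) \left(- \frac{5}{84}\right) = \frac{1415}{21}$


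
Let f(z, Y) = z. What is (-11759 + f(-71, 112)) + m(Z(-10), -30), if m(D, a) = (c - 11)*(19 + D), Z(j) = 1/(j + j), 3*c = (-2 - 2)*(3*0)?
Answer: -240769/20 ≈ -12038.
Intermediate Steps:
c = 0 (c = ((-2 - 2)*(3*0))/3 = (-4*0)/3 = (⅓)*0 = 0)
Z(j) = 1/(2*j)
m(D, a) = -209 - 11*D (m(D, a) = (0 - 11)*(19 + D) = -11*(19 + D) = -209 - 11*D)
(-11759 + f(-71, 112)) + m(Z(-10), -30) = (-11759 - 71) + (-209 - 11/(2*(-10))) = -11830 + (-209 - 11*(-1)/(2*10)) = -11830 + (-209 - 11*(-1/20)) = -11830 + (-209 + 11/20) = -11830 - 4169/20 = -240769/20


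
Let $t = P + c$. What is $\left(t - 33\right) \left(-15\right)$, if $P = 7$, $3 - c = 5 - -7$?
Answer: $525$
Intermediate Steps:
$c = -9$ ($c = 3 - \left(5 - -7\right) = 3 - \left(5 + 7\right) = 3 - 12 = -9$)
$t = -2$ ($t = 7 - 9 = -2$)
$\left(t - 33\right) \left(-15\right) = \left(-2 - 33\right) \left(-15\right) = \left(-35\right) \left(-15\right) = 525$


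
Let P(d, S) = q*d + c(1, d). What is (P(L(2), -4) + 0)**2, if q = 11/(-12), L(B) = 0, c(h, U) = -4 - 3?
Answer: 49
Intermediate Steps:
c(h, U) = -7
q = -11/12 (q = 11*(-1/12) = -11/12 ≈ -0.91667)
P(d, S) = -7 - 11*d/12 (P(d, S) = -11*d/12 - 7 = -7 - 11*d/12)
(P(L(2), -4) + 0)**2 = ((-7 - 11/12*0) + 0)**2 = ((-7 + 0) + 0)**2 = (-7 + 0)**2 = (-7)**2 = 49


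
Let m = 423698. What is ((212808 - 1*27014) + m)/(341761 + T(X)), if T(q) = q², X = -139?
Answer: 304746/180541 ≈ 1.6880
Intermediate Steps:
((212808 - 1*27014) + m)/(341761 + T(X)) = ((212808 - 1*27014) + 423698)/(341761 + (-139)²) = ((212808 - 27014) + 423698)/(341761 + 19321) = (185794 + 423698)/361082 = 609492*(1/361082) = 304746/180541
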